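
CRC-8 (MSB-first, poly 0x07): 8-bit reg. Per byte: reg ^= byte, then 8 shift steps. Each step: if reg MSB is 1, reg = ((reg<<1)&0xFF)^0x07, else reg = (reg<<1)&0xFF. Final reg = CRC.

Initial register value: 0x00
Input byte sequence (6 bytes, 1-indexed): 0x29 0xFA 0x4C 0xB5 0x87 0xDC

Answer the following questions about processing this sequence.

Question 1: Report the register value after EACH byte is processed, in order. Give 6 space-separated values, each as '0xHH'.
0xDF 0xFB 0x0C 0x26 0x6E 0x17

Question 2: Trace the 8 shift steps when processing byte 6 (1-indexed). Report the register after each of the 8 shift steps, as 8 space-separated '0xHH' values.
Answer: 0x63 0xC6 0x8B 0x11 0x22 0x44 0x88 0x17

Derivation:
After byte 1 (0x29): reg=0xDF
After byte 2 (0xFA): reg=0xFB
After byte 3 (0x4C): reg=0x0C
After byte 4 (0xB5): reg=0x26
After byte 5 (0x87): reg=0x6E
Register before byte 6: 0x6E
After XOR with byte 0xDC: 0xB2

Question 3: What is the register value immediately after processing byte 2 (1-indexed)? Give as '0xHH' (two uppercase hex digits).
After byte 1 (0x29): reg=0xDF
After byte 2 (0xFA): reg=0xFB

Answer: 0xFB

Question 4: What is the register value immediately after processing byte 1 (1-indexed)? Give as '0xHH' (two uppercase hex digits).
After byte 1 (0x29): reg=0xDF

Answer: 0xDF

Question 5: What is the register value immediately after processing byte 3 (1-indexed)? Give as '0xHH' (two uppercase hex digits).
Answer: 0x0C

Derivation:
After byte 1 (0x29): reg=0xDF
After byte 2 (0xFA): reg=0xFB
After byte 3 (0x4C): reg=0x0C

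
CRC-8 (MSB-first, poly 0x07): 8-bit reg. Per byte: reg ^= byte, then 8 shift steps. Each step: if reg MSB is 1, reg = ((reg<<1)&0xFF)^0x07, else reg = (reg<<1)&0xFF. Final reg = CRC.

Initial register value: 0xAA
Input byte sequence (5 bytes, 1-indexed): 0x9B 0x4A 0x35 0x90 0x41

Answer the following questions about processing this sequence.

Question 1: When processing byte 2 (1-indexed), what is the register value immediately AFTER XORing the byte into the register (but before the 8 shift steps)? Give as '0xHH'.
Answer: 0xDD

Derivation:
Register before byte 2: 0x97
Byte 2: 0x4A
0x97 XOR 0x4A = 0xDD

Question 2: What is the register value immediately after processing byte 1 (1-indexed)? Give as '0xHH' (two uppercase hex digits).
Answer: 0x97

Derivation:
After byte 1 (0x9B): reg=0x97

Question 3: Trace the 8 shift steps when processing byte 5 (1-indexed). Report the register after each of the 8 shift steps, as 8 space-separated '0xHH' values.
After byte 1 (0x9B): reg=0x97
After byte 2 (0x4A): reg=0x1D
After byte 3 (0x35): reg=0xD8
After byte 4 (0x90): reg=0xFF
Register before byte 5: 0xFF
After XOR with byte 0x41: 0xBE

Answer: 0x7B 0xF6 0xEB 0xD1 0xA5 0x4D 0x9A 0x33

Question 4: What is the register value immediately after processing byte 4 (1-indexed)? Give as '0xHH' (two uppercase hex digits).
After byte 1 (0x9B): reg=0x97
After byte 2 (0x4A): reg=0x1D
After byte 3 (0x35): reg=0xD8
After byte 4 (0x90): reg=0xFF

Answer: 0xFF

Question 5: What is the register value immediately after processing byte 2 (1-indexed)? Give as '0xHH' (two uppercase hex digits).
Answer: 0x1D

Derivation:
After byte 1 (0x9B): reg=0x97
After byte 2 (0x4A): reg=0x1D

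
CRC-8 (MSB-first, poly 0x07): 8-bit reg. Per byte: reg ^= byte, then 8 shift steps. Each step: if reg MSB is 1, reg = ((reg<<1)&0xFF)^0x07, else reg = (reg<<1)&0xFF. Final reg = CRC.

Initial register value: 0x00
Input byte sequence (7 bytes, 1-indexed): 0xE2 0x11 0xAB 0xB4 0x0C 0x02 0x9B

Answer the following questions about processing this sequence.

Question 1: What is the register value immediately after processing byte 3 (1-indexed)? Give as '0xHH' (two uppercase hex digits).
After byte 1 (0xE2): reg=0xA0
After byte 2 (0x11): reg=0x1E
After byte 3 (0xAB): reg=0x02

Answer: 0x02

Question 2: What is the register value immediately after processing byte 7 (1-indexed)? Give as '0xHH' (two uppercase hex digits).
Answer: 0xF4

Derivation:
After byte 1 (0xE2): reg=0xA0
After byte 2 (0x11): reg=0x1E
After byte 3 (0xAB): reg=0x02
After byte 4 (0xB4): reg=0x0B
After byte 5 (0x0C): reg=0x15
After byte 6 (0x02): reg=0x65
After byte 7 (0x9B): reg=0xF4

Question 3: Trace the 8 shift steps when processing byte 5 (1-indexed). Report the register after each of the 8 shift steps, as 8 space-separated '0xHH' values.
After byte 1 (0xE2): reg=0xA0
After byte 2 (0x11): reg=0x1E
After byte 3 (0xAB): reg=0x02
After byte 4 (0xB4): reg=0x0B
Register before byte 5: 0x0B
After XOR with byte 0x0C: 0x07

Answer: 0x0E 0x1C 0x38 0x70 0xE0 0xC7 0x89 0x15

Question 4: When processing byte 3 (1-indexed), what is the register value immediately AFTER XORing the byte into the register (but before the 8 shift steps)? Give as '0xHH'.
Register before byte 3: 0x1E
Byte 3: 0xAB
0x1E XOR 0xAB = 0xB5

Answer: 0xB5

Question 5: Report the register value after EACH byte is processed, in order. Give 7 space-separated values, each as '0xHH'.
0xA0 0x1E 0x02 0x0B 0x15 0x65 0xF4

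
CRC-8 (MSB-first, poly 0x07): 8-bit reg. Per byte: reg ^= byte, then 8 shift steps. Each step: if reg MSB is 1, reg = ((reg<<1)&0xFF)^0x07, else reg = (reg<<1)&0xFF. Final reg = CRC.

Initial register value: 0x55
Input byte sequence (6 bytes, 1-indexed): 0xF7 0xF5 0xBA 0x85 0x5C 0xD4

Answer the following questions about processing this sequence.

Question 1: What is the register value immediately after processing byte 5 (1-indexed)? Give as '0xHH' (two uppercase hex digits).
Answer: 0x73

Derivation:
After byte 1 (0xF7): reg=0x67
After byte 2 (0xF5): reg=0xF7
After byte 3 (0xBA): reg=0xE4
After byte 4 (0x85): reg=0x20
After byte 5 (0x5C): reg=0x73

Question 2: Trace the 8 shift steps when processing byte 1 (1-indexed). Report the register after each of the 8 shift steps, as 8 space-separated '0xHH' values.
Register before byte 1: 0x55
After XOR with byte 0xF7: 0xA2

Answer: 0x43 0x86 0x0B 0x16 0x2C 0x58 0xB0 0x67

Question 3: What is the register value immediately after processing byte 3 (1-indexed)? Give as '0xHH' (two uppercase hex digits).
Answer: 0xE4

Derivation:
After byte 1 (0xF7): reg=0x67
After byte 2 (0xF5): reg=0xF7
After byte 3 (0xBA): reg=0xE4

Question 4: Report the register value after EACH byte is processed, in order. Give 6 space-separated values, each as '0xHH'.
0x67 0xF7 0xE4 0x20 0x73 0x7C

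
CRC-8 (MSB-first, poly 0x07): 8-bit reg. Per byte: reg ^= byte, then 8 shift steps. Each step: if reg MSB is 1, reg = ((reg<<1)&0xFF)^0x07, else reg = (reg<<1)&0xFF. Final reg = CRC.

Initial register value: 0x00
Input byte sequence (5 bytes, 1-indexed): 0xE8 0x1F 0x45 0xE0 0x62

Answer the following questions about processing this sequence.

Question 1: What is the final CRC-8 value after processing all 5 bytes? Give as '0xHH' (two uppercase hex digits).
After byte 1 (0xE8): reg=0x96
After byte 2 (0x1F): reg=0xB6
After byte 3 (0x45): reg=0xD7
After byte 4 (0xE0): reg=0x85
After byte 5 (0x62): reg=0xBB

Answer: 0xBB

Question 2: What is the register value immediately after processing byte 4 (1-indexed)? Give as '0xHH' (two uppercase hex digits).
Answer: 0x85

Derivation:
After byte 1 (0xE8): reg=0x96
After byte 2 (0x1F): reg=0xB6
After byte 3 (0x45): reg=0xD7
After byte 4 (0xE0): reg=0x85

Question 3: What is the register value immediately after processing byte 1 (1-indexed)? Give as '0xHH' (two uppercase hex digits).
After byte 1 (0xE8): reg=0x96

Answer: 0x96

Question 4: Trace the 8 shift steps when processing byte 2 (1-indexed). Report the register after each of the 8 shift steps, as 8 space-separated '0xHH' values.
After byte 1 (0xE8): reg=0x96
Register before byte 2: 0x96
After XOR with byte 0x1F: 0x89

Answer: 0x15 0x2A 0x54 0xA8 0x57 0xAE 0x5B 0xB6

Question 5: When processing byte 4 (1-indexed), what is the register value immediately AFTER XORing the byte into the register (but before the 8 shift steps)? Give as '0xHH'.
Register before byte 4: 0xD7
Byte 4: 0xE0
0xD7 XOR 0xE0 = 0x37

Answer: 0x37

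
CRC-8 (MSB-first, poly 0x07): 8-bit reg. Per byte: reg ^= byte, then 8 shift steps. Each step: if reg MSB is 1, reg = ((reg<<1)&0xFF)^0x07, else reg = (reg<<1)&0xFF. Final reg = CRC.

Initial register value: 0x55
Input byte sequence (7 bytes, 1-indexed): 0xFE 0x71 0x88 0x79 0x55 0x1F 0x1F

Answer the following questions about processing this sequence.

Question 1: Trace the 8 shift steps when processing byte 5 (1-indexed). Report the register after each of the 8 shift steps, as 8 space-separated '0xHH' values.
After byte 1 (0xFE): reg=0x58
After byte 2 (0x71): reg=0xDF
After byte 3 (0x88): reg=0xA2
After byte 4 (0x79): reg=0x0F
Register before byte 5: 0x0F
After XOR with byte 0x55: 0x5A

Answer: 0xB4 0x6F 0xDE 0xBB 0x71 0xE2 0xC3 0x81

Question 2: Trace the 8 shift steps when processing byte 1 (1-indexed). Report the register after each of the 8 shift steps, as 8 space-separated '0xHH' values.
Answer: 0x51 0xA2 0x43 0x86 0x0B 0x16 0x2C 0x58

Derivation:
Register before byte 1: 0x55
After XOR with byte 0xFE: 0xAB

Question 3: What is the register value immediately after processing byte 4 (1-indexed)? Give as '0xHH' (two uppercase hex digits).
Answer: 0x0F

Derivation:
After byte 1 (0xFE): reg=0x58
After byte 2 (0x71): reg=0xDF
After byte 3 (0x88): reg=0xA2
After byte 4 (0x79): reg=0x0F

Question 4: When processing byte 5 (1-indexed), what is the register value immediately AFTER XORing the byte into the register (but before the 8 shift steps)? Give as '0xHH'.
Register before byte 5: 0x0F
Byte 5: 0x55
0x0F XOR 0x55 = 0x5A

Answer: 0x5A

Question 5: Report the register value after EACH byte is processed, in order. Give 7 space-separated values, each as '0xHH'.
0x58 0xDF 0xA2 0x0F 0x81 0xD3 0x6A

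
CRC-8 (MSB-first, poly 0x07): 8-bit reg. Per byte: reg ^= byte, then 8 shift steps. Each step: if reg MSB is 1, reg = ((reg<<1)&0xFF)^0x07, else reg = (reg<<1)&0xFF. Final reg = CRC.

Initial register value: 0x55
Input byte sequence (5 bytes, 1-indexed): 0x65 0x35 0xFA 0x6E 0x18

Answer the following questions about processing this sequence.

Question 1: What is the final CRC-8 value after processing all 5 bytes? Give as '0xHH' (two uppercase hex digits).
Answer: 0x31

Derivation:
After byte 1 (0x65): reg=0x90
After byte 2 (0x35): reg=0x72
After byte 3 (0xFA): reg=0xB1
After byte 4 (0x6E): reg=0x13
After byte 5 (0x18): reg=0x31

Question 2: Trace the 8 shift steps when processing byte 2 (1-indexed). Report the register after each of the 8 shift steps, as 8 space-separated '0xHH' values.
Answer: 0x4D 0x9A 0x33 0x66 0xCC 0x9F 0x39 0x72

Derivation:
After byte 1 (0x65): reg=0x90
Register before byte 2: 0x90
After XOR with byte 0x35: 0xA5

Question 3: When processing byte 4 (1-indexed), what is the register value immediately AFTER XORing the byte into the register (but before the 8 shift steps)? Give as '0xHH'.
Register before byte 4: 0xB1
Byte 4: 0x6E
0xB1 XOR 0x6E = 0xDF

Answer: 0xDF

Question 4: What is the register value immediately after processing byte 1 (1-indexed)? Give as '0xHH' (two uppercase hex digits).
Answer: 0x90

Derivation:
After byte 1 (0x65): reg=0x90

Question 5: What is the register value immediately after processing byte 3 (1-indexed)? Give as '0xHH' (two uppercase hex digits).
After byte 1 (0x65): reg=0x90
After byte 2 (0x35): reg=0x72
After byte 3 (0xFA): reg=0xB1

Answer: 0xB1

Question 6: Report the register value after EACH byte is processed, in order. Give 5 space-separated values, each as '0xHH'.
0x90 0x72 0xB1 0x13 0x31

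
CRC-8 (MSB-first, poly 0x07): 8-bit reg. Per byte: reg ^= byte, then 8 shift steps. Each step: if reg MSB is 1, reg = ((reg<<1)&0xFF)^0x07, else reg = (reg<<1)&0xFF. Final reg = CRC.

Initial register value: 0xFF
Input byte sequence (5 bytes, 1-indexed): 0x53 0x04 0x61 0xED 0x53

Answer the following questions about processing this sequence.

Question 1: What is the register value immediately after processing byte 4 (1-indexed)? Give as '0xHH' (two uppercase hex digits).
After byte 1 (0x53): reg=0x4D
After byte 2 (0x04): reg=0xF8
After byte 3 (0x61): reg=0xC6
After byte 4 (0xED): reg=0xD1

Answer: 0xD1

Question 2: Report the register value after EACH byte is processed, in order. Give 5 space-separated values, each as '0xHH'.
0x4D 0xF8 0xC6 0xD1 0x87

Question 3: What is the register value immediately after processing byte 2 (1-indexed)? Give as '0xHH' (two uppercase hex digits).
After byte 1 (0x53): reg=0x4D
After byte 2 (0x04): reg=0xF8

Answer: 0xF8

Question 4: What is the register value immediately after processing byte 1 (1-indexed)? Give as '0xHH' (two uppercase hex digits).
Answer: 0x4D

Derivation:
After byte 1 (0x53): reg=0x4D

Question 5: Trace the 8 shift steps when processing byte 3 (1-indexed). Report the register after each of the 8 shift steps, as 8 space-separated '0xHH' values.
After byte 1 (0x53): reg=0x4D
After byte 2 (0x04): reg=0xF8
Register before byte 3: 0xF8
After XOR with byte 0x61: 0x99

Answer: 0x35 0x6A 0xD4 0xAF 0x59 0xB2 0x63 0xC6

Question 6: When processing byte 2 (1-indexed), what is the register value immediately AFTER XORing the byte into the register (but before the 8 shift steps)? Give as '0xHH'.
Answer: 0x49

Derivation:
Register before byte 2: 0x4D
Byte 2: 0x04
0x4D XOR 0x04 = 0x49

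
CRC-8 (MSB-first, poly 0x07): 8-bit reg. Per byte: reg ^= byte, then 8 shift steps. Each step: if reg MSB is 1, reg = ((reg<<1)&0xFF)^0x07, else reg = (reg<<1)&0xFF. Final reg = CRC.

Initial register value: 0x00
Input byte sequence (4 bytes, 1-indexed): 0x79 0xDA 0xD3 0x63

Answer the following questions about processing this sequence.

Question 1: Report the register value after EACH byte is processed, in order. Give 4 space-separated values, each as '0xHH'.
0x68 0x17 0x52 0x97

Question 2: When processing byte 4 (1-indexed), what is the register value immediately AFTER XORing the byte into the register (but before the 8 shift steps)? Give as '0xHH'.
Answer: 0x31

Derivation:
Register before byte 4: 0x52
Byte 4: 0x63
0x52 XOR 0x63 = 0x31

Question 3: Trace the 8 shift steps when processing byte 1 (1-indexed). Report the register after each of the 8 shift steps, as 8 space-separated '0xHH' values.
Answer: 0xF2 0xE3 0xC1 0x85 0x0D 0x1A 0x34 0x68

Derivation:
Register before byte 1: 0x00
After XOR with byte 0x79: 0x79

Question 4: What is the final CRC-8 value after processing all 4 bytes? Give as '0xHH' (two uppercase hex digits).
After byte 1 (0x79): reg=0x68
After byte 2 (0xDA): reg=0x17
After byte 3 (0xD3): reg=0x52
After byte 4 (0x63): reg=0x97

Answer: 0x97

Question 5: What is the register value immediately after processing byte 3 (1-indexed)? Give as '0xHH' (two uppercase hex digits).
After byte 1 (0x79): reg=0x68
After byte 2 (0xDA): reg=0x17
After byte 3 (0xD3): reg=0x52

Answer: 0x52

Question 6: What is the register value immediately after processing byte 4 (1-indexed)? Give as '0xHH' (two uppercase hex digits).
After byte 1 (0x79): reg=0x68
After byte 2 (0xDA): reg=0x17
After byte 3 (0xD3): reg=0x52
After byte 4 (0x63): reg=0x97

Answer: 0x97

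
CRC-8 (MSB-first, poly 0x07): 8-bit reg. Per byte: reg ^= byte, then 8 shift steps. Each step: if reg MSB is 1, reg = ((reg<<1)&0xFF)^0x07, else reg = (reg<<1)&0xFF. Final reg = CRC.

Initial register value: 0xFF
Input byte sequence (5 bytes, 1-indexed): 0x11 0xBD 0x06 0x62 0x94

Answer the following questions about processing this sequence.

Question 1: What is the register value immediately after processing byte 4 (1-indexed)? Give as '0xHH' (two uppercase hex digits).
After byte 1 (0x11): reg=0x84
After byte 2 (0xBD): reg=0xAF
After byte 3 (0x06): reg=0x56
After byte 4 (0x62): reg=0x8C

Answer: 0x8C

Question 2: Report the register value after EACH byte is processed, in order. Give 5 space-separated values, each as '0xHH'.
0x84 0xAF 0x56 0x8C 0x48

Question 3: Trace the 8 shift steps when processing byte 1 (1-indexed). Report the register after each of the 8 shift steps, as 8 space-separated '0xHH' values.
Register before byte 1: 0xFF
After XOR with byte 0x11: 0xEE

Answer: 0xDB 0xB1 0x65 0xCA 0x93 0x21 0x42 0x84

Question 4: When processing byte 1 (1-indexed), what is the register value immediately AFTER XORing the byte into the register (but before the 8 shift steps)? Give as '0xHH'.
Answer: 0xEE

Derivation:
Register before byte 1: 0xFF
Byte 1: 0x11
0xFF XOR 0x11 = 0xEE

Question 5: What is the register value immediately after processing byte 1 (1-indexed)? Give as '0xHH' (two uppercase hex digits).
Answer: 0x84

Derivation:
After byte 1 (0x11): reg=0x84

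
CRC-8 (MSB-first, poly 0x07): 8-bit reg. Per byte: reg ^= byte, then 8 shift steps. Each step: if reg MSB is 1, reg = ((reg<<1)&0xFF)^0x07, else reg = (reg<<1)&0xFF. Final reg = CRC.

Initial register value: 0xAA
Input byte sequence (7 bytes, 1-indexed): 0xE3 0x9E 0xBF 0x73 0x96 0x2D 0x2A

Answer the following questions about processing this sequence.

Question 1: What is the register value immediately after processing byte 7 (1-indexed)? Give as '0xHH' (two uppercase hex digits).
After byte 1 (0xE3): reg=0xF8
After byte 2 (0x9E): reg=0x35
After byte 3 (0xBF): reg=0xBF
After byte 4 (0x73): reg=0x6A
After byte 5 (0x96): reg=0xFA
After byte 6 (0x2D): reg=0x2B
After byte 7 (0x2A): reg=0x07

Answer: 0x07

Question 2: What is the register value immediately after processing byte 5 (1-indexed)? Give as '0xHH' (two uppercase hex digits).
After byte 1 (0xE3): reg=0xF8
After byte 2 (0x9E): reg=0x35
After byte 3 (0xBF): reg=0xBF
After byte 4 (0x73): reg=0x6A
After byte 5 (0x96): reg=0xFA

Answer: 0xFA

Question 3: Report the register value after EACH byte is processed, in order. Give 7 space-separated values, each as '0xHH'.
0xF8 0x35 0xBF 0x6A 0xFA 0x2B 0x07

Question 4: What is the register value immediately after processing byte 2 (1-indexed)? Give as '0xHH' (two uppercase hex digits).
Answer: 0x35

Derivation:
After byte 1 (0xE3): reg=0xF8
After byte 2 (0x9E): reg=0x35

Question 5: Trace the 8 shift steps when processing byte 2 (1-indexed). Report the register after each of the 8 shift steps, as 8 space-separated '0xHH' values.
Answer: 0xCC 0x9F 0x39 0x72 0xE4 0xCF 0x99 0x35

Derivation:
After byte 1 (0xE3): reg=0xF8
Register before byte 2: 0xF8
After XOR with byte 0x9E: 0x66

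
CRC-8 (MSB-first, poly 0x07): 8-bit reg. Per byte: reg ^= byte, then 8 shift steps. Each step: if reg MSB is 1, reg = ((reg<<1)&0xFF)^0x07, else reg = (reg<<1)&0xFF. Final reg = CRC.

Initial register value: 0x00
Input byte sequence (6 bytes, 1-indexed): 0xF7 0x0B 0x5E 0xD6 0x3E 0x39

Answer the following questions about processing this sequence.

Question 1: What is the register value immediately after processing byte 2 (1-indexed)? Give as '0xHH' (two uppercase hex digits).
Answer: 0x4E

Derivation:
After byte 1 (0xF7): reg=0xCB
After byte 2 (0x0B): reg=0x4E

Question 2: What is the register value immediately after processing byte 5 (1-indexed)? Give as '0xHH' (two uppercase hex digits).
After byte 1 (0xF7): reg=0xCB
After byte 2 (0x0B): reg=0x4E
After byte 3 (0x5E): reg=0x70
After byte 4 (0xD6): reg=0x7B
After byte 5 (0x3E): reg=0xDC

Answer: 0xDC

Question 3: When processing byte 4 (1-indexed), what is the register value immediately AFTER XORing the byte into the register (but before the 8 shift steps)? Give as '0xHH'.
Answer: 0xA6

Derivation:
Register before byte 4: 0x70
Byte 4: 0xD6
0x70 XOR 0xD6 = 0xA6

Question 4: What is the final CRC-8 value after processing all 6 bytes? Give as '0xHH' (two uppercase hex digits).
Answer: 0xB5

Derivation:
After byte 1 (0xF7): reg=0xCB
After byte 2 (0x0B): reg=0x4E
After byte 3 (0x5E): reg=0x70
After byte 4 (0xD6): reg=0x7B
After byte 5 (0x3E): reg=0xDC
After byte 6 (0x39): reg=0xB5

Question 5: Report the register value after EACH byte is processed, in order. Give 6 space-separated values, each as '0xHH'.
0xCB 0x4E 0x70 0x7B 0xDC 0xB5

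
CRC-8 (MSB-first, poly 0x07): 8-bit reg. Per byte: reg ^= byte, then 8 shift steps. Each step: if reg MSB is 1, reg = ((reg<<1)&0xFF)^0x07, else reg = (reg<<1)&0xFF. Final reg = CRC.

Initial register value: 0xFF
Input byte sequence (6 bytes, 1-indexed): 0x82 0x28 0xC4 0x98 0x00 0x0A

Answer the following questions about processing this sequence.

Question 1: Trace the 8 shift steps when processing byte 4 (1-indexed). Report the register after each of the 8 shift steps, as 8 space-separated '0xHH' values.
After byte 1 (0x82): reg=0x74
After byte 2 (0x28): reg=0x93
After byte 3 (0xC4): reg=0xA2
Register before byte 4: 0xA2
After XOR with byte 0x98: 0x3A

Answer: 0x74 0xE8 0xD7 0xA9 0x55 0xAA 0x53 0xA6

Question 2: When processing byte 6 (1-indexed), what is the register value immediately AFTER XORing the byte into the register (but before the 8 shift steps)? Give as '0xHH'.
Answer: 0x71

Derivation:
Register before byte 6: 0x7B
Byte 6: 0x0A
0x7B XOR 0x0A = 0x71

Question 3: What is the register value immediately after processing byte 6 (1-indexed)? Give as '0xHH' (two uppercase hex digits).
Answer: 0x50

Derivation:
After byte 1 (0x82): reg=0x74
After byte 2 (0x28): reg=0x93
After byte 3 (0xC4): reg=0xA2
After byte 4 (0x98): reg=0xA6
After byte 5 (0x00): reg=0x7B
After byte 6 (0x0A): reg=0x50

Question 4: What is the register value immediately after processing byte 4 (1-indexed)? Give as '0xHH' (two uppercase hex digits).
Answer: 0xA6

Derivation:
After byte 1 (0x82): reg=0x74
After byte 2 (0x28): reg=0x93
After byte 3 (0xC4): reg=0xA2
After byte 4 (0x98): reg=0xA6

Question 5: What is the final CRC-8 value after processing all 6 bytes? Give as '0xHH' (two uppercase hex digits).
Answer: 0x50

Derivation:
After byte 1 (0x82): reg=0x74
After byte 2 (0x28): reg=0x93
After byte 3 (0xC4): reg=0xA2
After byte 4 (0x98): reg=0xA6
After byte 5 (0x00): reg=0x7B
After byte 6 (0x0A): reg=0x50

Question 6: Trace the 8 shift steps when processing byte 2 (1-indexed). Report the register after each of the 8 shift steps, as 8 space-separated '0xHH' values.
Answer: 0xB8 0x77 0xEE 0xDB 0xB1 0x65 0xCA 0x93

Derivation:
After byte 1 (0x82): reg=0x74
Register before byte 2: 0x74
After XOR with byte 0x28: 0x5C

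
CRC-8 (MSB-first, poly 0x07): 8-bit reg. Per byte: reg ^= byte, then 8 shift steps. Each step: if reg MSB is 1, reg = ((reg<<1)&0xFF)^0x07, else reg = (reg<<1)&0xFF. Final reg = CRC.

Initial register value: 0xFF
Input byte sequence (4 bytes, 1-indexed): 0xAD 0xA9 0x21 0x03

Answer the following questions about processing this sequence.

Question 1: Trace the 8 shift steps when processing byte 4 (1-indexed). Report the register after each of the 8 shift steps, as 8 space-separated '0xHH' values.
After byte 1 (0xAD): reg=0xB9
After byte 2 (0xA9): reg=0x70
After byte 3 (0x21): reg=0xB0
Register before byte 4: 0xB0
After XOR with byte 0x03: 0xB3

Answer: 0x61 0xC2 0x83 0x01 0x02 0x04 0x08 0x10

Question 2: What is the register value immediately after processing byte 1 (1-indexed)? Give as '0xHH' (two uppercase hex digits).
Answer: 0xB9

Derivation:
After byte 1 (0xAD): reg=0xB9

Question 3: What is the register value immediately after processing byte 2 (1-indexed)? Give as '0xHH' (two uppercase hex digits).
Answer: 0x70

Derivation:
After byte 1 (0xAD): reg=0xB9
After byte 2 (0xA9): reg=0x70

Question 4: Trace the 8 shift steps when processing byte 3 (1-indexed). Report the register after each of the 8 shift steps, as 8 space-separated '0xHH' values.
Answer: 0xA2 0x43 0x86 0x0B 0x16 0x2C 0x58 0xB0

Derivation:
After byte 1 (0xAD): reg=0xB9
After byte 2 (0xA9): reg=0x70
Register before byte 3: 0x70
After XOR with byte 0x21: 0x51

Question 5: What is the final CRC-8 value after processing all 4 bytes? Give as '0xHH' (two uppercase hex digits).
Answer: 0x10

Derivation:
After byte 1 (0xAD): reg=0xB9
After byte 2 (0xA9): reg=0x70
After byte 3 (0x21): reg=0xB0
After byte 4 (0x03): reg=0x10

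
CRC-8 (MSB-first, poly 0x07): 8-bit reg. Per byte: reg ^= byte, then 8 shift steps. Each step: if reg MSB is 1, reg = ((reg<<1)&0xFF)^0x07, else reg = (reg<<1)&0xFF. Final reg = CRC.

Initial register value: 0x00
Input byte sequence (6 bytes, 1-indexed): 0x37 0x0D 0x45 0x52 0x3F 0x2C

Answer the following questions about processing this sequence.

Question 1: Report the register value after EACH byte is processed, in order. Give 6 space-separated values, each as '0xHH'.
0x85 0xB1 0xC2 0xF9 0x5C 0x57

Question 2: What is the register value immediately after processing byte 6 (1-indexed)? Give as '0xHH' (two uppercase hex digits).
Answer: 0x57

Derivation:
After byte 1 (0x37): reg=0x85
After byte 2 (0x0D): reg=0xB1
After byte 3 (0x45): reg=0xC2
After byte 4 (0x52): reg=0xF9
After byte 5 (0x3F): reg=0x5C
After byte 6 (0x2C): reg=0x57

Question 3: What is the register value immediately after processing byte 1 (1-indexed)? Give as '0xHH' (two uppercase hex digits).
After byte 1 (0x37): reg=0x85

Answer: 0x85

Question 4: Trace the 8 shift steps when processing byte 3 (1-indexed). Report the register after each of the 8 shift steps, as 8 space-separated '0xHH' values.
After byte 1 (0x37): reg=0x85
After byte 2 (0x0D): reg=0xB1
Register before byte 3: 0xB1
After XOR with byte 0x45: 0xF4

Answer: 0xEF 0xD9 0xB5 0x6D 0xDA 0xB3 0x61 0xC2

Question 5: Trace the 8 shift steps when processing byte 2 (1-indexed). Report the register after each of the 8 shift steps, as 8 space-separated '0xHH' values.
After byte 1 (0x37): reg=0x85
Register before byte 2: 0x85
After XOR with byte 0x0D: 0x88

Answer: 0x17 0x2E 0x5C 0xB8 0x77 0xEE 0xDB 0xB1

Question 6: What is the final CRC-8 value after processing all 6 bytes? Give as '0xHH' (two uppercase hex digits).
Answer: 0x57

Derivation:
After byte 1 (0x37): reg=0x85
After byte 2 (0x0D): reg=0xB1
After byte 3 (0x45): reg=0xC2
After byte 4 (0x52): reg=0xF9
After byte 5 (0x3F): reg=0x5C
After byte 6 (0x2C): reg=0x57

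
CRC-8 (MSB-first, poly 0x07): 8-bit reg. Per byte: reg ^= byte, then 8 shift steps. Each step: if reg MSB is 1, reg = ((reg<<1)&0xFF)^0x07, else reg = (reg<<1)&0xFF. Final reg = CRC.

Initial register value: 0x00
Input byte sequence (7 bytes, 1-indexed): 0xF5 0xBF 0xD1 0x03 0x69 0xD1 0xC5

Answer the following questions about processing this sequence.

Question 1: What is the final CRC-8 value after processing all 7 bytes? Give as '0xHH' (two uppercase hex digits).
After byte 1 (0xF5): reg=0xC5
After byte 2 (0xBF): reg=0x61
After byte 3 (0xD1): reg=0x19
After byte 4 (0x03): reg=0x46
After byte 5 (0x69): reg=0xCD
After byte 6 (0xD1): reg=0x54
After byte 7 (0xC5): reg=0xFE

Answer: 0xFE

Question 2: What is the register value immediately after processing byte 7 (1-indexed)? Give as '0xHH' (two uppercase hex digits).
After byte 1 (0xF5): reg=0xC5
After byte 2 (0xBF): reg=0x61
After byte 3 (0xD1): reg=0x19
After byte 4 (0x03): reg=0x46
After byte 5 (0x69): reg=0xCD
After byte 6 (0xD1): reg=0x54
After byte 7 (0xC5): reg=0xFE

Answer: 0xFE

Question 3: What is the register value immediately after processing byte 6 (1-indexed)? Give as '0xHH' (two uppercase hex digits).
Answer: 0x54

Derivation:
After byte 1 (0xF5): reg=0xC5
After byte 2 (0xBF): reg=0x61
After byte 3 (0xD1): reg=0x19
After byte 4 (0x03): reg=0x46
After byte 5 (0x69): reg=0xCD
After byte 6 (0xD1): reg=0x54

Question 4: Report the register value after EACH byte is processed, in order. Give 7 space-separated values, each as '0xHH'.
0xC5 0x61 0x19 0x46 0xCD 0x54 0xFE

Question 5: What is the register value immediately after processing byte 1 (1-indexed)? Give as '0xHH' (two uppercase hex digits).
Answer: 0xC5

Derivation:
After byte 1 (0xF5): reg=0xC5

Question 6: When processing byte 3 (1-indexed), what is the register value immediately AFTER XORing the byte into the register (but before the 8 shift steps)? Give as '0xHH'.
Answer: 0xB0

Derivation:
Register before byte 3: 0x61
Byte 3: 0xD1
0x61 XOR 0xD1 = 0xB0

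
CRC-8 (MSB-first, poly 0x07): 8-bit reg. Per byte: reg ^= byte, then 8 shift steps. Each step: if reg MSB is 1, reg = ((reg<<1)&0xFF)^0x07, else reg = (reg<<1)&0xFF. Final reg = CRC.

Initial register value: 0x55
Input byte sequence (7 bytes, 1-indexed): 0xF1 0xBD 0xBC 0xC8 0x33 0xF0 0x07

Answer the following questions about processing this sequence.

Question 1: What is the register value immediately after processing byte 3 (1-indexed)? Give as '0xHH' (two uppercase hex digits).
After byte 1 (0xF1): reg=0x75
After byte 2 (0xBD): reg=0x76
After byte 3 (0xBC): reg=0x78

Answer: 0x78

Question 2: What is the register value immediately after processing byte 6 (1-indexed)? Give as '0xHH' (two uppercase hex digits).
After byte 1 (0xF1): reg=0x75
After byte 2 (0xBD): reg=0x76
After byte 3 (0xBC): reg=0x78
After byte 4 (0xC8): reg=0x19
After byte 5 (0x33): reg=0xD6
After byte 6 (0xF0): reg=0xF2

Answer: 0xF2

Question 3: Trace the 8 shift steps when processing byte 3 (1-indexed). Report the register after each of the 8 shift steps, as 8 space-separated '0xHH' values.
After byte 1 (0xF1): reg=0x75
After byte 2 (0xBD): reg=0x76
Register before byte 3: 0x76
After XOR with byte 0xBC: 0xCA

Answer: 0x93 0x21 0x42 0x84 0x0F 0x1E 0x3C 0x78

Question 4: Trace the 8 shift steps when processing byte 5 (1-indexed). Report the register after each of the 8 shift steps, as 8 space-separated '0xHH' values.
After byte 1 (0xF1): reg=0x75
After byte 2 (0xBD): reg=0x76
After byte 3 (0xBC): reg=0x78
After byte 4 (0xC8): reg=0x19
Register before byte 5: 0x19
After XOR with byte 0x33: 0x2A

Answer: 0x54 0xA8 0x57 0xAE 0x5B 0xB6 0x6B 0xD6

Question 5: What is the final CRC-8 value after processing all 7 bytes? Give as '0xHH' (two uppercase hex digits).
After byte 1 (0xF1): reg=0x75
After byte 2 (0xBD): reg=0x76
After byte 3 (0xBC): reg=0x78
After byte 4 (0xC8): reg=0x19
After byte 5 (0x33): reg=0xD6
After byte 6 (0xF0): reg=0xF2
After byte 7 (0x07): reg=0xC5

Answer: 0xC5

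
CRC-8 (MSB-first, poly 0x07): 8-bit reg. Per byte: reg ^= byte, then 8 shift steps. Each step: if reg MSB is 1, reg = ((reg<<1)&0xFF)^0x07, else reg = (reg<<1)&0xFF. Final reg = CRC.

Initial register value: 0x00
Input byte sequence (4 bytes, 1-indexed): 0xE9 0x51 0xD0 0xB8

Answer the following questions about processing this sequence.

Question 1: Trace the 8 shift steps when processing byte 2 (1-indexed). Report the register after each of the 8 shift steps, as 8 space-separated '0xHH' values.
After byte 1 (0xE9): reg=0x91
Register before byte 2: 0x91
After XOR with byte 0x51: 0xC0

Answer: 0x87 0x09 0x12 0x24 0x48 0x90 0x27 0x4E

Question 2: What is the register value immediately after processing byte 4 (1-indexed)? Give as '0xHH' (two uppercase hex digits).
Answer: 0x16

Derivation:
After byte 1 (0xE9): reg=0x91
After byte 2 (0x51): reg=0x4E
After byte 3 (0xD0): reg=0xD3
After byte 4 (0xB8): reg=0x16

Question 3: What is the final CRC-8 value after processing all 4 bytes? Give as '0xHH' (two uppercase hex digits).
After byte 1 (0xE9): reg=0x91
After byte 2 (0x51): reg=0x4E
After byte 3 (0xD0): reg=0xD3
After byte 4 (0xB8): reg=0x16

Answer: 0x16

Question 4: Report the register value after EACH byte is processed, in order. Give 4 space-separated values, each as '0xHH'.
0x91 0x4E 0xD3 0x16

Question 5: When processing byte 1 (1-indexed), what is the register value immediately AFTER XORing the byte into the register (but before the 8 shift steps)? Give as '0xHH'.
Register before byte 1: 0x00
Byte 1: 0xE9
0x00 XOR 0xE9 = 0xE9

Answer: 0xE9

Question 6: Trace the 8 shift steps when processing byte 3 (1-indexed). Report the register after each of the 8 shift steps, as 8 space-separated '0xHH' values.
Answer: 0x3B 0x76 0xEC 0xDF 0xB9 0x75 0xEA 0xD3

Derivation:
After byte 1 (0xE9): reg=0x91
After byte 2 (0x51): reg=0x4E
Register before byte 3: 0x4E
After XOR with byte 0xD0: 0x9E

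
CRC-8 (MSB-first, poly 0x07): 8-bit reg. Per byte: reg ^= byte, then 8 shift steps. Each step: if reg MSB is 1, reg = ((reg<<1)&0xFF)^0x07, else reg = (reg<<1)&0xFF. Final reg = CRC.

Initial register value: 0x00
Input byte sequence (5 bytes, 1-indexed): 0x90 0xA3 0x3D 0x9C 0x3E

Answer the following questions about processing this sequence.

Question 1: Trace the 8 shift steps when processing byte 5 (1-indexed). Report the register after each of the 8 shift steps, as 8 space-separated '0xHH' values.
After byte 1 (0x90): reg=0xF9
After byte 2 (0xA3): reg=0x81
After byte 3 (0x3D): reg=0x3D
After byte 4 (0x9C): reg=0x6E
Register before byte 5: 0x6E
After XOR with byte 0x3E: 0x50

Answer: 0xA0 0x47 0x8E 0x1B 0x36 0x6C 0xD8 0xB7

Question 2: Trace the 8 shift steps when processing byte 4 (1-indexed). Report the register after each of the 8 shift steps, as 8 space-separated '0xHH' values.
Answer: 0x45 0x8A 0x13 0x26 0x4C 0x98 0x37 0x6E

Derivation:
After byte 1 (0x90): reg=0xF9
After byte 2 (0xA3): reg=0x81
After byte 3 (0x3D): reg=0x3D
Register before byte 4: 0x3D
After XOR with byte 0x9C: 0xA1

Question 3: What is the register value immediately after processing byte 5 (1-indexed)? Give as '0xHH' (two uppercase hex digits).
Answer: 0xB7

Derivation:
After byte 1 (0x90): reg=0xF9
After byte 2 (0xA3): reg=0x81
After byte 3 (0x3D): reg=0x3D
After byte 4 (0x9C): reg=0x6E
After byte 5 (0x3E): reg=0xB7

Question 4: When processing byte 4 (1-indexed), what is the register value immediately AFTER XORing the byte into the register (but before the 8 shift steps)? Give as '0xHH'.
Answer: 0xA1

Derivation:
Register before byte 4: 0x3D
Byte 4: 0x9C
0x3D XOR 0x9C = 0xA1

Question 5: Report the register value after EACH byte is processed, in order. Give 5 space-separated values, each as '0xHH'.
0xF9 0x81 0x3D 0x6E 0xB7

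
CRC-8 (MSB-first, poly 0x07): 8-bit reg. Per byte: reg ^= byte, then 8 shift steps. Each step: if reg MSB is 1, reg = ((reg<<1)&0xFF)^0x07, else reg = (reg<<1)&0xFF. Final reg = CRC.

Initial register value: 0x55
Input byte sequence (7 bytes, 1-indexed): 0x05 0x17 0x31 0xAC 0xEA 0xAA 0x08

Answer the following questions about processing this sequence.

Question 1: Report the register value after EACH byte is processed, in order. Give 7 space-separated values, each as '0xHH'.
0xB7 0x69 0x8F 0xE9 0x09 0x60 0x1F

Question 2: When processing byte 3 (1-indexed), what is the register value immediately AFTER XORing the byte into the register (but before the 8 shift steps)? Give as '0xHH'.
Register before byte 3: 0x69
Byte 3: 0x31
0x69 XOR 0x31 = 0x58

Answer: 0x58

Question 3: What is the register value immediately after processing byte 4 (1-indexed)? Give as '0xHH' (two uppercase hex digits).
Answer: 0xE9

Derivation:
After byte 1 (0x05): reg=0xB7
After byte 2 (0x17): reg=0x69
After byte 3 (0x31): reg=0x8F
After byte 4 (0xAC): reg=0xE9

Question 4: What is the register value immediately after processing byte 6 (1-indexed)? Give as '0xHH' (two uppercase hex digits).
Answer: 0x60

Derivation:
After byte 1 (0x05): reg=0xB7
After byte 2 (0x17): reg=0x69
After byte 3 (0x31): reg=0x8F
After byte 4 (0xAC): reg=0xE9
After byte 5 (0xEA): reg=0x09
After byte 6 (0xAA): reg=0x60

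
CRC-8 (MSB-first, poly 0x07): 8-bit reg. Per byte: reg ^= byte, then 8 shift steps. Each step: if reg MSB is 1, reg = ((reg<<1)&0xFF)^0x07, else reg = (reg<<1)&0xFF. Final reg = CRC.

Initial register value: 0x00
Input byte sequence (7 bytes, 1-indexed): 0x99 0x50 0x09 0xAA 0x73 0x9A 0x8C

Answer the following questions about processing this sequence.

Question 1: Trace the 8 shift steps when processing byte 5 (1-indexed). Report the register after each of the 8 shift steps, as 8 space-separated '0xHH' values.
Answer: 0x8A 0x13 0x26 0x4C 0x98 0x37 0x6E 0xDC

Derivation:
After byte 1 (0x99): reg=0xC6
After byte 2 (0x50): reg=0xEB
After byte 3 (0x09): reg=0xA0
After byte 4 (0xAA): reg=0x36
Register before byte 5: 0x36
After XOR with byte 0x73: 0x45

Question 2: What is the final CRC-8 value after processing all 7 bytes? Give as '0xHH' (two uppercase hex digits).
Answer: 0x88

Derivation:
After byte 1 (0x99): reg=0xC6
After byte 2 (0x50): reg=0xEB
After byte 3 (0x09): reg=0xA0
After byte 4 (0xAA): reg=0x36
After byte 5 (0x73): reg=0xDC
After byte 6 (0x9A): reg=0xD5
After byte 7 (0x8C): reg=0x88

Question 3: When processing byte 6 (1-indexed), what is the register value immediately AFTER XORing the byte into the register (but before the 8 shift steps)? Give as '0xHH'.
Answer: 0x46

Derivation:
Register before byte 6: 0xDC
Byte 6: 0x9A
0xDC XOR 0x9A = 0x46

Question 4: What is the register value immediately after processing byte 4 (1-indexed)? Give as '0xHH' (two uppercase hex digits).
Answer: 0x36

Derivation:
After byte 1 (0x99): reg=0xC6
After byte 2 (0x50): reg=0xEB
After byte 3 (0x09): reg=0xA0
After byte 4 (0xAA): reg=0x36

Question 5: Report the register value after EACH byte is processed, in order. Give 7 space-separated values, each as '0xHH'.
0xC6 0xEB 0xA0 0x36 0xDC 0xD5 0x88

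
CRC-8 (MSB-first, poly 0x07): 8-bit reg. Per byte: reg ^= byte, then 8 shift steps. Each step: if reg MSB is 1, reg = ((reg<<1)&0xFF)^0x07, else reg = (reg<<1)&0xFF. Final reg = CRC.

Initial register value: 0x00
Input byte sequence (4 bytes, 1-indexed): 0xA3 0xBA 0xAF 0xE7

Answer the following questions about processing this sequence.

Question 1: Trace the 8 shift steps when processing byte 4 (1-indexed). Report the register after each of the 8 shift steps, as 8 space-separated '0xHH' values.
After byte 1 (0xA3): reg=0x60
After byte 2 (0xBA): reg=0x08
After byte 3 (0xAF): reg=0x7C
Register before byte 4: 0x7C
After XOR with byte 0xE7: 0x9B

Answer: 0x31 0x62 0xC4 0x8F 0x19 0x32 0x64 0xC8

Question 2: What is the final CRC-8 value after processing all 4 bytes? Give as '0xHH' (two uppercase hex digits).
After byte 1 (0xA3): reg=0x60
After byte 2 (0xBA): reg=0x08
After byte 3 (0xAF): reg=0x7C
After byte 4 (0xE7): reg=0xC8

Answer: 0xC8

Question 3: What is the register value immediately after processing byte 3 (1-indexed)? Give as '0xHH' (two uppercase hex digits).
Answer: 0x7C

Derivation:
After byte 1 (0xA3): reg=0x60
After byte 2 (0xBA): reg=0x08
After byte 3 (0xAF): reg=0x7C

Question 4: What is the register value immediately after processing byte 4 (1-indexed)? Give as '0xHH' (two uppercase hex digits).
After byte 1 (0xA3): reg=0x60
After byte 2 (0xBA): reg=0x08
After byte 3 (0xAF): reg=0x7C
After byte 4 (0xE7): reg=0xC8

Answer: 0xC8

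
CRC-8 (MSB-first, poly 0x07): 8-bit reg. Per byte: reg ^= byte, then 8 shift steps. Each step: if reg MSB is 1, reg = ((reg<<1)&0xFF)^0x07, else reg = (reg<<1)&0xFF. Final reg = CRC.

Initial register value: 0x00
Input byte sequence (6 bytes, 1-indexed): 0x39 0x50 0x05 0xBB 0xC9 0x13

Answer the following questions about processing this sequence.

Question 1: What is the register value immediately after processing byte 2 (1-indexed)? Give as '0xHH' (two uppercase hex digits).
Answer: 0xF3

Derivation:
After byte 1 (0x39): reg=0xAF
After byte 2 (0x50): reg=0xF3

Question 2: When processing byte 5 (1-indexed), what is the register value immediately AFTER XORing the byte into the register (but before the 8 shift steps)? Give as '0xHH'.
Register before byte 5: 0x42
Byte 5: 0xC9
0x42 XOR 0xC9 = 0x8B

Answer: 0x8B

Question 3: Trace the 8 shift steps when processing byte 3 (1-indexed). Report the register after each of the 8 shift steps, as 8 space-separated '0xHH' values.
Answer: 0xEB 0xD1 0xA5 0x4D 0x9A 0x33 0x66 0xCC

Derivation:
After byte 1 (0x39): reg=0xAF
After byte 2 (0x50): reg=0xF3
Register before byte 3: 0xF3
After XOR with byte 0x05: 0xF6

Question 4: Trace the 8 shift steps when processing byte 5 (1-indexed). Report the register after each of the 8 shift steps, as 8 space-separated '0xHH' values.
After byte 1 (0x39): reg=0xAF
After byte 2 (0x50): reg=0xF3
After byte 3 (0x05): reg=0xCC
After byte 4 (0xBB): reg=0x42
Register before byte 5: 0x42
After XOR with byte 0xC9: 0x8B

Answer: 0x11 0x22 0x44 0x88 0x17 0x2E 0x5C 0xB8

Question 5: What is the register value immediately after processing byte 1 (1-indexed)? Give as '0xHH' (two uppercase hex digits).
After byte 1 (0x39): reg=0xAF

Answer: 0xAF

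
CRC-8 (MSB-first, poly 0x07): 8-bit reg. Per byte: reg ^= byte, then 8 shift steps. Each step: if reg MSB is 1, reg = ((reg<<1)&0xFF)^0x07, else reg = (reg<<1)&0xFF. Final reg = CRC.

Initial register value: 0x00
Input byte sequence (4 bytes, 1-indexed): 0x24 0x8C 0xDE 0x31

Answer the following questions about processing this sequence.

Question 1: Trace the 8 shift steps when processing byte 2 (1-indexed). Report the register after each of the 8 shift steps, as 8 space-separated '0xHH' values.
After byte 1 (0x24): reg=0xFC
Register before byte 2: 0xFC
After XOR with byte 0x8C: 0x70

Answer: 0xE0 0xC7 0x89 0x15 0x2A 0x54 0xA8 0x57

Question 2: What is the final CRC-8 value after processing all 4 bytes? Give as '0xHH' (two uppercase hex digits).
After byte 1 (0x24): reg=0xFC
After byte 2 (0x8C): reg=0x57
After byte 3 (0xDE): reg=0xB6
After byte 4 (0x31): reg=0x9C

Answer: 0x9C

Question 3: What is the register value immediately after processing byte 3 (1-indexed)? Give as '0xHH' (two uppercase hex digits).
After byte 1 (0x24): reg=0xFC
After byte 2 (0x8C): reg=0x57
After byte 3 (0xDE): reg=0xB6

Answer: 0xB6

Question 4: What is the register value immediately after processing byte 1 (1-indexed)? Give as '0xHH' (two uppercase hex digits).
After byte 1 (0x24): reg=0xFC

Answer: 0xFC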